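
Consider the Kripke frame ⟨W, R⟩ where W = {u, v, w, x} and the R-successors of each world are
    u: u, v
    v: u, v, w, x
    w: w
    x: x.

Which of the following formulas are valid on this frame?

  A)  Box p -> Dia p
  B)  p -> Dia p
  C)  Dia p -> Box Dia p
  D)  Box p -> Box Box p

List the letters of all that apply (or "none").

A, B

R is reflexive: each world relates to itself.
R is not transitive: u R v and v R w but not u R w.
R is not euclidean: v R u and v R w but not u R w.
R is serial: every world has an R-successor.
(A) axiom D: valid iff R is serial. R is serial — valid.
(B) p -> Dia p is the dual of axiom T; it is valid on a frame exactly when R is reflexive. R is reflexive, so valid.
(C) Dia p -> Box Dia p is axiom 5; it is valid on a frame exactly when R is euclidean. R is not euclidean, so not valid.
(D) Box p -> Box Box p is axiom 4, which corresponds to transitivity. R is not transitive — not valid.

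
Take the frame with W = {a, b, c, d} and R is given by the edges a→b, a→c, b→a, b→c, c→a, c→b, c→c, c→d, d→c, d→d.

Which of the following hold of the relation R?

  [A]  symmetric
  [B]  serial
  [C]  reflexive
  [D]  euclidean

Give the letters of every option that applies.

A, B

(A) symmetric: every R-edge is matched by its reverse.
(B) serial: every world has an R-successor.
(C) not reflexive: not a R a.
(D) not euclidean: c R a and c R d but not a R d.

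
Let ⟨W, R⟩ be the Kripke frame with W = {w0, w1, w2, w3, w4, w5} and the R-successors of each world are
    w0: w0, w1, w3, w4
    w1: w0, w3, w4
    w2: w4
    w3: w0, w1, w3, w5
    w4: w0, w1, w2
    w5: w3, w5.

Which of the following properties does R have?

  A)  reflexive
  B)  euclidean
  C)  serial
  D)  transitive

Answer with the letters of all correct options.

(A) not reflexive: not w1 R w1.
(B) not euclidean: w0 R w3 and w0 R w4 but not w3 R w4.
(C) serial: every world has an R-successor.
(D) not transitive: w0 R w3 and w3 R w5 but not w0 R w5.

C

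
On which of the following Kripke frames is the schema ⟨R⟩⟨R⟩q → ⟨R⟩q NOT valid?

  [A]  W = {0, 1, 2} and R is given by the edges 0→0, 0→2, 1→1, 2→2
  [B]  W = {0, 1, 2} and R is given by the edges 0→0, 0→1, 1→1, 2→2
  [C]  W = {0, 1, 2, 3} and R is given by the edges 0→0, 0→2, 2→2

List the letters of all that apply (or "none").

none

The schema ⟨R⟩⟨R⟩q → ⟨R⟩q is the dual of axiom 4; it is valid on a frame iff R is transitive.
(A) R is transitive (R is closed under composition), so the schema is valid here.
(B) R is transitive (R is closed under composition), so the schema is valid here.
(C) R is transitive (R is closed under composition), so the schema is valid here.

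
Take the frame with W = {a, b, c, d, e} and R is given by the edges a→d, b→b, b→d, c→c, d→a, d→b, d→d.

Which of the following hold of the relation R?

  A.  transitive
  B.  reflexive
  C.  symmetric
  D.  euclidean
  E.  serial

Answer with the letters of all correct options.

C

(A) not transitive: a R d and d R a but not a R a.
(B) not reflexive: not a R a.
(C) symmetric: every R-edge is matched by its reverse.
(D) not euclidean: d R a and d R b but not a R b.
(E) not serial: e has no R-successor.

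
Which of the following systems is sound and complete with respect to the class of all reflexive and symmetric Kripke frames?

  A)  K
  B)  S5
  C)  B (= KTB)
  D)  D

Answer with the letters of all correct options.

(A) K is determined by the class of arbitrary frames.
(B) S5 is determined by the class of reflexive, symmetric, and transitive frames.
(C) B (= KTB) is determined by exactly this class.
(D) D is determined by the class of serial frames.

C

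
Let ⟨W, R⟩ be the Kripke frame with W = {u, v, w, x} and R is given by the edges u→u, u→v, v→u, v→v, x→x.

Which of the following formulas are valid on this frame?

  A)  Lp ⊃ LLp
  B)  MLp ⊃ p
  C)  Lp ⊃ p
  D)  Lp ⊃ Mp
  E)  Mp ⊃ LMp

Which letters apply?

A, B, E

R is not reflexive: not w R w.
R is symmetric: every R-edge is matched by its reverse.
R is transitive: R is closed under composition.
R is euclidean: any two R-successors of the same world are R-related.
R is not serial: w has no R-successor.
(A) Lp ⊃ LLp (axiom 4) characterises the transitive frames. R is transitive — valid.
(B) MLp ⊃ p is the dual of axiom B; it is valid on a frame exactly when R is symmetric. R is symmetric, so valid.
(C) Lp ⊃ p is axiom T; it is valid on a frame exactly when R is reflexive. R is not reflexive, so not valid.
(D) Lp ⊃ Mp (axiom D) characterises the serial frames. R is not serial — not valid.
(E) Mp ⊃ LMp is axiom 5; it is valid on a frame exactly when R is euclidean. R is euclidean, so valid.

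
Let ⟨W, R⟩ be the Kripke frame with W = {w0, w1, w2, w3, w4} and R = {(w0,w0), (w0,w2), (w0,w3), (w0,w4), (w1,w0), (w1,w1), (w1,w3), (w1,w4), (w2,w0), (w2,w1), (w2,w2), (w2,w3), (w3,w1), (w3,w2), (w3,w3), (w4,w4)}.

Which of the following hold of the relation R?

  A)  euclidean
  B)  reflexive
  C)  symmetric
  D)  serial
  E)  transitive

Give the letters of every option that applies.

(A) not euclidean: w0 R w2 and w0 R w4 but not w2 R w4.
(B) reflexive: each world relates to itself.
(C) not symmetric: w0 R w3 but not w3 R w0.
(D) serial: every world has an R-successor.
(E) not transitive: w0 R w2 and w2 R w1 but not w0 R w1.

B, D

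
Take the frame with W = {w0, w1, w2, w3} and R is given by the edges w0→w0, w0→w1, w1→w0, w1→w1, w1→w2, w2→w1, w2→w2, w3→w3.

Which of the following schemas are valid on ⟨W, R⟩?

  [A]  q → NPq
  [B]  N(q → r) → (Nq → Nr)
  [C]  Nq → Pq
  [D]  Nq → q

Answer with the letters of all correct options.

R is reflexive: each world relates to itself.
R is symmetric: every R-edge is matched by its reverse.
R is serial: every world has an R-successor.
(A) axiom B: valid iff R is symmetric. R is symmetric — valid.
(B) this is just K, valid on every normal frame.
(C) axiom D: valid iff R is serial. R is serial — valid.
(D) Nq → q is axiom T; it is valid on a frame exactly when R is reflexive. R is reflexive, so valid.

A, B, C, D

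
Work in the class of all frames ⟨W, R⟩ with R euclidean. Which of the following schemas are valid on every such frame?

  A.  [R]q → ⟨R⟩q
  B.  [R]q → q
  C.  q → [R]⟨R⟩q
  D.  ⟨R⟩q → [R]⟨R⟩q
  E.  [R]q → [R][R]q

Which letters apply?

D

(A) [R]q → ⟨R⟩q is axiom D, which corresponds to seriality. Such an R need not be serial — not valid.
(B) [R]q → q (axiom T) characterises the reflexive frames. Such an R need not be reflexive — not valid.
(C) axiom B: valid iff R is symmetric. Such an R need not be symmetric — not valid.
(D) axiom 5: valid iff R is euclidean. Every such R is euclidean — valid.
(E) axiom 4: valid iff R is transitive. Such an R need not be transitive — not valid.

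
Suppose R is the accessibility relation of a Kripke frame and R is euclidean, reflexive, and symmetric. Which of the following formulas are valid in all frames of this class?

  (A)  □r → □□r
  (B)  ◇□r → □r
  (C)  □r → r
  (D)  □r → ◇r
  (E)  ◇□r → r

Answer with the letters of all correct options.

A, B, C, D, E

A relation that is euclidean, reflexive, and symmetric is also serial and transitive.
(A) □r → □□r is axiom 4; it is valid on a frame exactly when R is transitive. Every such R is transitive, so valid.
(B) ◇□r → □r (the dual of axiom 5) characterises the euclidean frames. Every such R is euclidean — valid.
(C) axiom T: valid iff R is reflexive. Every such R is reflexive — valid.
(D) axiom D: valid iff R is serial. Every such R is serial — valid.
(E) ◇□r → r (the dual of axiom B) characterises the symmetric frames. Every such R is symmetric — valid.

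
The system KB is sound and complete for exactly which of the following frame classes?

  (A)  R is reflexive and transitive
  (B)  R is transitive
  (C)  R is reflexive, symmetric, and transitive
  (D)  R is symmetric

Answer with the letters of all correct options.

(A) this class determines S4, not KB.
(B) this class determines K4, not KB.
(C) this class determines S5, not KB.
(D) KB is sound and complete for exactly this class.

D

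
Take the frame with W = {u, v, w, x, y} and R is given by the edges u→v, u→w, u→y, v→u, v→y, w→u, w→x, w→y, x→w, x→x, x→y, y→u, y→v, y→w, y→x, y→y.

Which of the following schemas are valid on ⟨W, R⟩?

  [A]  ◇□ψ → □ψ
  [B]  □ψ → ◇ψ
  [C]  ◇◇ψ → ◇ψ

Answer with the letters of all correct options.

B

R is not transitive: u R v and v R u but not u R u.
R is not euclidean: u R v and u R w but not v R w.
R is serial: every world has an R-successor.
(A) ◇□ψ → □ψ is the dual of axiom 5; it is valid on a frame exactly when R is euclidean. R is not euclidean, so not valid.
(B) □ψ → ◇ψ is axiom D, which corresponds to seriality. R is serial — valid.
(C) ◇◇ψ → ◇ψ (the dual of axiom 4) characterises the transitive frames. R is not transitive — not valid.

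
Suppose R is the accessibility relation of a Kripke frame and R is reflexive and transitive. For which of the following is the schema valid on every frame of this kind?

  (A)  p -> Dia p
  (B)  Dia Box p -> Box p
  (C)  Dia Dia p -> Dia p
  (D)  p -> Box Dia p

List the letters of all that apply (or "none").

A, C

Reflexive relations are serial.
(A) p -> Dia p (the dual of axiom T) characterises the reflexive frames. Every such R is reflexive — valid.
(B) Dia Box p -> Box p (the dual of axiom 5) characterises the euclidean frames. Such an R need not be euclidean — not valid.
(C) Dia Dia p -> Dia p is the dual of axiom 4; it is valid on a frame exactly when R is transitive. Every such R is transitive, so valid.
(D) p -> Box Dia p (axiom B) characterises the symmetric frames. Such an R need not be symmetric — not valid.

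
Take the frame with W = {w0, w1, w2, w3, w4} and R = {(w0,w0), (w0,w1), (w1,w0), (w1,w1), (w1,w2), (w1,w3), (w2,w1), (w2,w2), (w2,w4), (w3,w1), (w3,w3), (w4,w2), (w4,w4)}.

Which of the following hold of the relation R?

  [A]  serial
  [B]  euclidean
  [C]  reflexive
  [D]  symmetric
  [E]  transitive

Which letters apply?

(A) serial: every world has an R-successor.
(B) not euclidean: w1 R w0 and w1 R w2 but not w0 R w2.
(C) reflexive: each world relates to itself.
(D) symmetric: every R-edge is matched by its reverse.
(E) not transitive: w0 R w1 and w1 R w2 but not w0 R w2.

A, C, D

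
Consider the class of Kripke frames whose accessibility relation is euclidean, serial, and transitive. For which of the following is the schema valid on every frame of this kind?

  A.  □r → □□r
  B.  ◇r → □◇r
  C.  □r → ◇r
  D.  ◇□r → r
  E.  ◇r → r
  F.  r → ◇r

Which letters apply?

A, B, C

(A) □r → □□r (axiom 4) characterises the transitive frames. Every such R is transitive — valid.
(B) axiom 5: valid iff R is euclidean. Every such R is euclidean — valid.
(C) axiom D: valid iff R is serial. Every such R is serial — valid.
(D) the dual of axiom B: valid iff R is symmetric. Such an R need not be symmetric — not valid.
(E) ◇r → r is valid only on frames where every R-edge is a self-loop. Such an R need not be a subset of the identity — not valid.
(F) r → ◇r is the dual of axiom T, which corresponds to reflexivity. Such an R need not be reflexive — not valid.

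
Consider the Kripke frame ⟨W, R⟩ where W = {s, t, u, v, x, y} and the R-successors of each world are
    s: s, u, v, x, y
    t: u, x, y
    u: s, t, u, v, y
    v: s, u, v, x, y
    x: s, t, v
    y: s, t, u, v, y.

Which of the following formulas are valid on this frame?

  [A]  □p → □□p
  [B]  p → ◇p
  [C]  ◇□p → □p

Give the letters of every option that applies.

R is not reflexive: not t R t.
R is not transitive: s R u and u R t but not s R t.
R is not euclidean: s R u and s R x but not u R x.
(A) □p → □□p is axiom 4; it is valid on a frame exactly when R is transitive. R is not transitive, so not valid.
(B) p → ◇p (the dual of axiom T) characterises the reflexive frames. R is not reflexive — not valid.
(C) the dual of axiom 5: valid iff R is euclidean. R is not euclidean — not valid.

none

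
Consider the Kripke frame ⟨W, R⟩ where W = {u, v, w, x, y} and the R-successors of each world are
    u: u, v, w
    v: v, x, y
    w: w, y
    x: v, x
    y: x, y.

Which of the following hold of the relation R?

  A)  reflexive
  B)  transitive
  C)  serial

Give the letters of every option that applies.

(A) reflexive: each world relates to itself.
(B) not transitive: u R v and v R x but not u R x.
(C) serial: every world has an R-successor.

A, C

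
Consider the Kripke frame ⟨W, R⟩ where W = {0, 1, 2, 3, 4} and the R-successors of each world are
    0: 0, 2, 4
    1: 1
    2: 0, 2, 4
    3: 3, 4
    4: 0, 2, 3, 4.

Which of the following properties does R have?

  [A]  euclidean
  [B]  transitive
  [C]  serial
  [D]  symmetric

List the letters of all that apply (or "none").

C, D

(A) not euclidean: 4 R 0 and 4 R 3 but not 0 R 3.
(B) not transitive: 0 R 4 and 4 R 3 but not 0 R 3.
(C) serial: every world has an R-successor.
(D) symmetric: every R-edge is matched by its reverse.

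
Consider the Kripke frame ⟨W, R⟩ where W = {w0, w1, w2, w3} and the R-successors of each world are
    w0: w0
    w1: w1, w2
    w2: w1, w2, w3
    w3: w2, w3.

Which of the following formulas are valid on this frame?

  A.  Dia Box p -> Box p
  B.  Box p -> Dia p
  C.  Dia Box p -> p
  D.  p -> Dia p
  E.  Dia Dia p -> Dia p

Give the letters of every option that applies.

B, C, D

R is reflexive: each world relates to itself.
R is symmetric: every R-edge is matched by its reverse.
R is not transitive: w1 R w2 and w2 R w3 but not w1 R w3.
R is not euclidean: w2 R w1 and w2 R w3 but not w1 R w3.
R is serial: every world has an R-successor.
(A) Dia Box p -> Box p is the dual of axiom 5; it is valid on a frame exactly when R is euclidean. R is not euclidean, so not valid.
(B) axiom D: valid iff R is serial. R is serial — valid.
(C) Dia Box p -> p (the dual of axiom B) characterises the symmetric frames. R is symmetric — valid.
(D) p -> Dia p (the dual of axiom T) characterises the reflexive frames. R is reflexive — valid.
(E) Dia Dia p -> Dia p (the dual of axiom 4) characterises the transitive frames. R is not transitive — not valid.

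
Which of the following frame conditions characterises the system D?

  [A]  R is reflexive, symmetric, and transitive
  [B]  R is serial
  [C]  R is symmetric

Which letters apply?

B

(A) this class determines S5, not D.
(B) D is sound and complete for exactly this class.
(C) this class determines KB, not D.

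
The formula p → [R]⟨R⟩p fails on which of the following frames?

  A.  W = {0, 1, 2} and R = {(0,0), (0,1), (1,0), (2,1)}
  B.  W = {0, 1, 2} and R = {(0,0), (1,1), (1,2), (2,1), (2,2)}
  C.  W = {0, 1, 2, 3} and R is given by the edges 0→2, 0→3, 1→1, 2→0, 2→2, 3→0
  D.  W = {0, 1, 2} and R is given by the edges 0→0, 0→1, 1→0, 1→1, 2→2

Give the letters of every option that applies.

The schema p → [R]⟨R⟩p is axiom B; it is valid on a frame iff R is symmetric.
(A) R is not symmetric (2 R 1 but not 1 R 2), so the schema fails here.
(B) R is symmetric (every R-edge is matched by its reverse), so the schema is valid here.
(C) R is symmetric (every R-edge is matched by its reverse), so the schema is valid here.
(D) R is symmetric (every R-edge is matched by its reverse), so the schema is valid here.

A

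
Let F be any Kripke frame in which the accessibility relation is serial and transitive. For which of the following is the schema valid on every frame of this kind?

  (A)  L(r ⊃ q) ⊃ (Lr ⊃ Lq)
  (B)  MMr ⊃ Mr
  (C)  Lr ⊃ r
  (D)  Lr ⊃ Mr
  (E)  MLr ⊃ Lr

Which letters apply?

A, B, D

(A) this is just K, valid on every normal frame.
(B) MMr ⊃ Mr is the dual of axiom 4; it is valid on a frame exactly when R is transitive. Every such R is transitive, so valid.
(C) Lr ⊃ r (axiom T) characterises the reflexive frames. Such an R need not be reflexive — not valid.
(D) Lr ⊃ Mr (axiom D) characterises the serial frames. Every such R is serial — valid.
(E) MLr ⊃ Lr is the dual of axiom 5, which corresponds to the euclidean property. Such an R need not be euclidean — not valid.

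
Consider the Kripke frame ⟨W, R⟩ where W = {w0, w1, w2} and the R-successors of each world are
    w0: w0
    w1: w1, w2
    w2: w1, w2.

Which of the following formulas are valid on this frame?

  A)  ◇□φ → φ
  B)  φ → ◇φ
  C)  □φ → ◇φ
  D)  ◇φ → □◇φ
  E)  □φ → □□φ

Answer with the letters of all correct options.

A, B, C, D, E

R is reflexive: each world relates to itself.
R is symmetric: every R-edge is matched by its reverse.
R is transitive: R is closed under composition.
R is euclidean: any two R-successors of the same world are R-related.
R is serial: every world has an R-successor.
(A) ◇□φ → φ (the dual of axiom B) characterises the symmetric frames. R is symmetric — valid.
(B) φ → ◇φ is the dual of axiom T, which corresponds to reflexivity. R is reflexive — valid.
(C) axiom D: valid iff R is serial. R is serial — valid.
(D) ◇φ → □◇φ is axiom 5, which corresponds to the euclidean property. R is euclidean — valid.
(E) □φ → □□φ is axiom 4; it is valid on a frame exactly when R is transitive. R is transitive, so valid.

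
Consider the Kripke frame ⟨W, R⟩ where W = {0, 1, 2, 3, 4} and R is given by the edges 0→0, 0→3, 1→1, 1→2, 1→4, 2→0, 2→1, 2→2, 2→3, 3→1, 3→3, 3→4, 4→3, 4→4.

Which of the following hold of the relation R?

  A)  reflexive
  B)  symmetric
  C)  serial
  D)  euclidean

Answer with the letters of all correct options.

(A) reflexive: each world relates to itself.
(B) not symmetric: 0 R 3 but not 3 R 0.
(C) serial: every world has an R-successor.
(D) not euclidean: 0 R 3 and 0 R 0 but not 3 R 0.

A, C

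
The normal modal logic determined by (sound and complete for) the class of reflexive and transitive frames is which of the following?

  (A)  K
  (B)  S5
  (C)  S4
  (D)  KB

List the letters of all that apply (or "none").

C

(A) K is determined by the class of arbitrary frames.
(B) S5 is determined by the class of reflexive, symmetric, and transitive frames.
(C) S4 is determined by exactly this class.
(D) KB is determined by the class of symmetric frames.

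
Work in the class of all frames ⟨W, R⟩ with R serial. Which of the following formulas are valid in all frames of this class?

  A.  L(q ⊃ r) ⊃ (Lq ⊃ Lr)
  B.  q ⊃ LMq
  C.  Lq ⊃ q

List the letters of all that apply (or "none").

A

(A) L(q ⊃ r) ⊃ (Lq ⊃ Lr) is the K axiom; it holds on all frames — valid.
(B) q ⊃ LMq is axiom B; it is valid on a frame exactly when R is symmetric. Such an R need not be symmetric, so not valid.
(C) Lq ⊃ q is axiom T; it is valid on a frame exactly when R is reflexive. Such an R need not be reflexive, so not valid.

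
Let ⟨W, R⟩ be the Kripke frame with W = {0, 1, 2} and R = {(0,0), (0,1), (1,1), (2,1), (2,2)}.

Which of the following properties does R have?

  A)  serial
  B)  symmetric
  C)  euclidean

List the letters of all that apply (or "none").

A

(A) serial: every world has an R-successor.
(B) not symmetric: 0 R 1 but not 1 R 0.
(C) not euclidean: 0 R 1 and 0 R 0 but not 1 R 0.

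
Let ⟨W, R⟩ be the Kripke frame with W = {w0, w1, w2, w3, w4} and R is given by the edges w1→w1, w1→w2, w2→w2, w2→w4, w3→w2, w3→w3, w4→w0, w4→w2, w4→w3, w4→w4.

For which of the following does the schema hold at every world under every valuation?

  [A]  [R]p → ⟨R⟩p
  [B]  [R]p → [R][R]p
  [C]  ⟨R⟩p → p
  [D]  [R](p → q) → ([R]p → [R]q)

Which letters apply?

R is not transitive: w1 R w2 and w2 R w4 but not w1 R w4.
R is not serial: w0 has no R-successor.
R is not a subset of the identity: w1 R w2 with w1 ≠ w2.
(A) [R]p → ⟨R⟩p (axiom D) characterises the serial frames. R is not serial — not valid.
(B) axiom 4: valid iff R is transitive. R is not transitive — not valid.
(C) ⟨R⟩p → p is the converse of T; it holds exactly when R ⊆ identity. Here R ⊄ identity — not valid.
(D) [R](p → q) → ([R]p → [R]q) is axiom K, valid on every Kripke frame — valid.

D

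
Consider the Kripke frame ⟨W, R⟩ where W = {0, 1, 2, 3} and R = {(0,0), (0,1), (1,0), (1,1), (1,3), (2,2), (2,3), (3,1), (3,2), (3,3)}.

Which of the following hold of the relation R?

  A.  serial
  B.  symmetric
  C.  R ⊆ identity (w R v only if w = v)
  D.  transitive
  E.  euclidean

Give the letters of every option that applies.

(A) serial: every world has an R-successor.
(B) symmetric: every R-edge is matched by its reverse.
(C) not ⊆ identity: 0 R 1 with 0 ≠ 1.
(D) not transitive: 0 R 1 and 1 R 3 but not 0 R 3.
(E) not euclidean: 1 R 0 and 1 R 3 but not 0 R 3.

A, B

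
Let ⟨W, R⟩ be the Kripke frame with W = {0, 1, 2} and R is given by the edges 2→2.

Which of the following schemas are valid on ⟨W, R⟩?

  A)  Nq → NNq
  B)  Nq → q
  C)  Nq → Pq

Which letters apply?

A

R is not reflexive: not 0 R 0.
R is transitive: R is closed under composition.
R is not serial: 0 has no R-successor.
(A) Nq → NNq is axiom 4, which corresponds to transitivity. R is transitive — valid.
(B) Nq → q is axiom T; it is valid on a frame exactly when R is reflexive. R is not reflexive, so not valid.
(C) axiom D: valid iff R is serial. R is not serial — not valid.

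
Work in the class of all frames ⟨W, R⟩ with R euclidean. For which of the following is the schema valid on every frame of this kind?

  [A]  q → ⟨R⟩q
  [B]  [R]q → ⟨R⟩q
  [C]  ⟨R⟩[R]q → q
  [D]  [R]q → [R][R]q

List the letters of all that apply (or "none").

(A) q → ⟨R⟩q (the dual of axiom T) characterises the reflexive frames. Such an R need not be reflexive — not valid.
(B) [R]q → ⟨R⟩q (axiom D) characterises the serial frames. Such an R need not be serial — not valid.
(C) the dual of axiom B: valid iff R is symmetric. Such an R need not be symmetric — not valid.
(D) [R]q → [R][R]q is axiom 4; it is valid on a frame exactly when R is transitive. Such an R need not be transitive, so not valid.

none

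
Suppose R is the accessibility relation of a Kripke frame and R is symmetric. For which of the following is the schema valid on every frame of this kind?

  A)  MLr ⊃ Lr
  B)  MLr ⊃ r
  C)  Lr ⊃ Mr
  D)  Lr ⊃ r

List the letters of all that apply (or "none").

B

(A) MLr ⊃ Lr is the dual of axiom 5, which corresponds to the euclidean property. Such an R need not be euclidean — not valid.
(B) MLr ⊃ r is the dual of axiom B, which corresponds to symmetry. Every such R is symmetric — valid.
(C) Lr ⊃ Mr is axiom D; it is valid on a frame exactly when R is serial. Such an R need not be serial, so not valid.
(D) Lr ⊃ r is axiom T, which corresponds to reflexivity. Such an R need not be reflexive — not valid.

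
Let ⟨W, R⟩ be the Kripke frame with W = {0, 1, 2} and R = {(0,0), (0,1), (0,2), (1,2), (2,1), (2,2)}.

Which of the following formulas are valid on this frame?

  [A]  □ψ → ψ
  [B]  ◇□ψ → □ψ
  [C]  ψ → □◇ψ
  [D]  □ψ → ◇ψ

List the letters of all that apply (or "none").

R is not reflexive: not 1 R 1.
R is not symmetric: 0 R 1 but not 1 R 0.
R is not euclidean: 0 R 1 and 0 R 0 but not 1 R 0.
R is serial: every world has an R-successor.
(A) axiom T: valid iff R is reflexive. R is not reflexive — not valid.
(B) ◇□ψ → □ψ (the dual of axiom 5) characterises the euclidean frames. R is not euclidean — not valid.
(C) ψ → □◇ψ is axiom B, which corresponds to symmetry. R is not symmetric — not valid.
(D) □ψ → ◇ψ is axiom D; it is valid on a frame exactly when R is serial. R is serial, so valid.

D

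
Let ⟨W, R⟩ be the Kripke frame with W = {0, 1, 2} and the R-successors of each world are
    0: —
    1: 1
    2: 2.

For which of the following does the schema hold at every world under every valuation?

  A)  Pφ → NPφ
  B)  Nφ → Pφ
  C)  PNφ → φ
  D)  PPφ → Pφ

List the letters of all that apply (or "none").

A, C, D

R is symmetric: every R-edge is matched by its reverse.
R is transitive: R is closed under composition.
R is euclidean: any two R-successors of the same world are R-related.
R is not serial: 0 has no R-successor.
(A) Pφ → NPφ (axiom 5) characterises the euclidean frames. R is euclidean — valid.
(B) Nφ → Pφ is axiom D, which corresponds to seriality. R is not serial — not valid.
(C) PNφ → φ is the dual of axiom B; it is valid on a frame exactly when R is symmetric. R is symmetric, so valid.
(D) PPφ → Pφ is the dual of axiom 4; it is valid on a frame exactly when R is transitive. R is transitive, so valid.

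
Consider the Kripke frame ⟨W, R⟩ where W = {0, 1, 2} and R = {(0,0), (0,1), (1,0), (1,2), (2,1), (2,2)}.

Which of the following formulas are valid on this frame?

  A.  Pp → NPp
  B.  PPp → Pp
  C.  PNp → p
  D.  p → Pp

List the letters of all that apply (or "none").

C

R is not reflexive: not 1 R 1.
R is symmetric: every R-edge is matched by its reverse.
R is not transitive: 0 R 1 and 1 R 2 but not 0 R 2.
R is not euclidean: 1 R 0 and 1 R 2 but not 0 R 2.
(A) Pp → NPp is axiom 5; it is valid on a frame exactly when R is euclidean. R is not euclidean, so not valid.
(B) PPp → Pp is the dual of axiom 4; it is valid on a frame exactly when R is transitive. R is not transitive, so not valid.
(C) the dual of axiom B: valid iff R is symmetric. R is symmetric — valid.
(D) p → Pp (the dual of axiom T) characterises the reflexive frames. R is not reflexive — not valid.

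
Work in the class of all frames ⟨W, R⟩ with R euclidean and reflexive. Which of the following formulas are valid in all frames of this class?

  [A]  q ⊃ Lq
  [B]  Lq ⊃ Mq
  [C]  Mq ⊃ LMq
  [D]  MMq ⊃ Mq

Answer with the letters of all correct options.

A reflexive euclidean relation is also symmetric (from wRw and wRv the euclidean condition gives vRw) and hence transitive; it is an equivalence relation.
(A) q ⊃ Lq is equivalent to ◇p→p; it holds exactly when R ⊆ identity. Such an R need not be a subset of the identity — not valid.
(B) Lq ⊃ Mq is axiom D; it is valid on a frame exactly when R is serial. Every such R is serial, so valid.
(C) axiom 5: valid iff R is euclidean. Every such R is euclidean — valid.
(D) MMq ⊃ Mq is the dual of axiom 4; it is valid on a frame exactly when R is transitive. Every such R is transitive, so valid.

B, C, D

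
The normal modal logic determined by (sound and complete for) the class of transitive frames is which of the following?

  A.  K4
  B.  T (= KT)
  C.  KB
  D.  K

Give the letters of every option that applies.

A

(A) K4 is determined by exactly this class.
(B) T (= KT) is determined by the class of reflexive frames.
(C) KB is determined by the class of symmetric frames.
(D) K is determined by the class of arbitrary frames.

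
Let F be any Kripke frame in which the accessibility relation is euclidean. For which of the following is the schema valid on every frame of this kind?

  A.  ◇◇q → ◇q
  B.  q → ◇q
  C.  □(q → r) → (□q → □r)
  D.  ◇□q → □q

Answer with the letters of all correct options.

C, D

(A) the dual of axiom 4: valid iff R is transitive. Such an R need not be transitive — not valid.
(B) q → ◇q (the dual of axiom T) characterises the reflexive frames. Such an R need not be reflexive — not valid.
(C) □(q → r) → (□q → □r) is axiom K, valid on every Kripke frame — valid.
(D) the dual of axiom 5: valid iff R is euclidean. Every such R is euclidean — valid.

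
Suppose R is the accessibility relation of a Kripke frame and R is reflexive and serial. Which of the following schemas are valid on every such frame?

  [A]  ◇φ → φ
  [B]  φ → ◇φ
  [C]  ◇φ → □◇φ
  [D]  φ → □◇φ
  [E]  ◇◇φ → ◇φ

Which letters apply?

(A) ◇φ → φ (the converse of T) corresponds to R being a subset of the identity. Such an R need not be a subset of the identity, so not valid.
(B) the dual of axiom T: valid iff R is reflexive. Every such R is reflexive — valid.
(C) ◇φ → □◇φ is axiom 5, which corresponds to the euclidean property. Such an R need not be euclidean — not valid.
(D) φ → □◇φ (axiom B) characterises the symmetric frames. Such an R need not be symmetric — not valid.
(E) ◇◇φ → ◇φ is the dual of axiom 4, which corresponds to transitivity. Such an R need not be transitive — not valid.

B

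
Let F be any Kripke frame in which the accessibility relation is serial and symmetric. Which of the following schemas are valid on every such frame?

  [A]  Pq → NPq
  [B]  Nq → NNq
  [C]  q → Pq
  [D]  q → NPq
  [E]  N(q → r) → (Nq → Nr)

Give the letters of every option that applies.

(A) Pq → NPq is axiom 5, which corresponds to the euclidean property. Such an R need not be euclidean — not valid.
(B) axiom 4: valid iff R is transitive. Such an R need not be transitive — not valid.
(C) q → Pq (the dual of axiom T) characterises the reflexive frames. Such an R need not be reflexive — not valid.
(D) q → NPq is axiom B; it is valid on a frame exactly when R is symmetric. Every such R is symmetric, so valid.
(E) N(q → r) → (Nq → Nr) is axiom K, valid on every Kripke frame — valid.

D, E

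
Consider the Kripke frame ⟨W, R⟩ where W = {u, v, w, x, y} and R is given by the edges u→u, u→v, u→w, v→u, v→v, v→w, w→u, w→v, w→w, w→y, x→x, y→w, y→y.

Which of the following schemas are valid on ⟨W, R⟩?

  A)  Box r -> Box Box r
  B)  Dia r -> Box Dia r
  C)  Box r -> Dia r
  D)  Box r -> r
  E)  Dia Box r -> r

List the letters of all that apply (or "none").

C, D, E

R is reflexive: each world relates to itself.
R is symmetric: every R-edge is matched by its reverse.
R is not transitive: u R w and w R y but not u R y.
R is not euclidean: w R u and w R y but not u R y.
R is serial: every world has an R-successor.
(A) axiom 4: valid iff R is transitive. R is not transitive — not valid.
(B) Dia r -> Box Dia r is axiom 5; it is valid on a frame exactly when R is euclidean. R is not euclidean, so not valid.
(C) Box r -> Dia r is axiom D; it is valid on a frame exactly when R is serial. R is serial, so valid.
(D) Box r -> r is axiom T, which corresponds to reflexivity. R is reflexive — valid.
(E) Dia Box r -> r is the dual of axiom B; it is valid on a frame exactly when R is symmetric. R is symmetric, so valid.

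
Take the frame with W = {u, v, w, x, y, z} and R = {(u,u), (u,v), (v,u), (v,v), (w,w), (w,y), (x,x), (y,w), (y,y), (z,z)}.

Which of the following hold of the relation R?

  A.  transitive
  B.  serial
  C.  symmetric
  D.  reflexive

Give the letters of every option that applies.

A, B, C, D

(A) transitive: R is closed under composition.
(B) serial: every world has an R-successor.
(C) symmetric: every R-edge is matched by its reverse.
(D) reflexive: each world relates to itself.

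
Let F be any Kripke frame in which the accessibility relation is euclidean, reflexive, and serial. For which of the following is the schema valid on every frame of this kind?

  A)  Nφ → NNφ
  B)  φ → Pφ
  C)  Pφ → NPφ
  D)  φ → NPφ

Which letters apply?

A, B, C, D

A relation that is euclidean, reflexive, and serial is also symmetric and transitive.
(A) Nφ → NNφ is axiom 4, which corresponds to transitivity. Every such R is transitive — valid.
(B) φ → Pφ is the dual of axiom T, which corresponds to reflexivity. Every such R is reflexive — valid.
(C) Pφ → NPφ (axiom 5) characterises the euclidean frames. Every such R is euclidean — valid.
(D) φ → NPφ (axiom B) characterises the symmetric frames. Every such R is symmetric — valid.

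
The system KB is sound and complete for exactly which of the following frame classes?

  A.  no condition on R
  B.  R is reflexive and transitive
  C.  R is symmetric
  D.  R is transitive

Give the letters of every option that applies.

C

(A) this class determines K, not KB.
(B) this class determines S4, not KB.
(C) KB is sound and complete for exactly this class.
(D) this class determines K4, not KB.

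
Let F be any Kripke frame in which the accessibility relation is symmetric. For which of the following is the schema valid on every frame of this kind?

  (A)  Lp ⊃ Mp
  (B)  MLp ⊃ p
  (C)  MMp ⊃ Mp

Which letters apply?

B

(A) Lp ⊃ Mp is axiom D; it is valid on a frame exactly when R is serial. Such an R need not be serial, so not valid.
(B) MLp ⊃ p is the dual of axiom B; it is valid on a frame exactly when R is symmetric. Every such R is symmetric, so valid.
(C) the dual of axiom 4: valid iff R is transitive. Such an R need not be transitive — not valid.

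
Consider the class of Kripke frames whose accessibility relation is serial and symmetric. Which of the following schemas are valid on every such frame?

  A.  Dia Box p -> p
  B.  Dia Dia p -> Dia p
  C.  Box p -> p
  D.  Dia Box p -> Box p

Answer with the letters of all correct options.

A

(A) the dual of axiom B: valid iff R is symmetric. Every such R is symmetric — valid.
(B) Dia Dia p -> Dia p is the dual of axiom 4, which corresponds to transitivity. Such an R need not be transitive — not valid.
(C) Box p -> p is axiom T; it is valid on a frame exactly when R is reflexive. Such an R need not be reflexive, so not valid.
(D) Dia Box p -> Box p (the dual of axiom 5) characterises the euclidean frames. Such an R need not be euclidean — not valid.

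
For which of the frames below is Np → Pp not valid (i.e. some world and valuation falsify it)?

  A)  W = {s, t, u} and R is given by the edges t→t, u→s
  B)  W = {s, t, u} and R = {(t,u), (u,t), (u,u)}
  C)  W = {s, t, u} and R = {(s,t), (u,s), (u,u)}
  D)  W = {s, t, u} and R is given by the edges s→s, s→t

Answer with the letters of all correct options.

A, B, C, D

The schema Np → Pp is axiom D; it is valid on a frame iff R is serial.
(A) R is not serial (s has no R-successor), so the schema fails here.
(B) R is not serial (s has no R-successor), so the schema fails here.
(C) R is not serial (t has no R-successor), so the schema fails here.
(D) R is not serial (t has no R-successor), so the schema fails here.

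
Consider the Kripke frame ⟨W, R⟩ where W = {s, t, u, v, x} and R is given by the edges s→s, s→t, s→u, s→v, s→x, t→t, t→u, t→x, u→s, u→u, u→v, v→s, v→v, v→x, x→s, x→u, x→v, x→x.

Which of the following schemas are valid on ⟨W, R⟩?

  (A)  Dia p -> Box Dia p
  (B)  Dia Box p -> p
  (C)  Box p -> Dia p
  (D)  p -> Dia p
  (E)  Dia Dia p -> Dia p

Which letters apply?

C, D

R is reflexive: each world relates to itself.
R is not symmetric: s R t but not t R s.
R is not transitive: t R u and u R s but not t R s.
R is not euclidean: s R t and s R s but not t R s.
R is serial: every world has an R-successor.
(A) Dia p -> Box Dia p is axiom 5; it is valid on a frame exactly when R is euclidean. R is not euclidean, so not valid.
(B) Dia Box p -> p is the dual of axiom B, which corresponds to symmetry. R is not symmetric — not valid.
(C) Box p -> Dia p (axiom D) characterises the serial frames. R is serial — valid.
(D) p -> Dia p is the dual of axiom T, which corresponds to reflexivity. R is reflexive — valid.
(E) Dia Dia p -> Dia p is the dual of axiom 4; it is valid on a frame exactly when R is transitive. R is not transitive, so not valid.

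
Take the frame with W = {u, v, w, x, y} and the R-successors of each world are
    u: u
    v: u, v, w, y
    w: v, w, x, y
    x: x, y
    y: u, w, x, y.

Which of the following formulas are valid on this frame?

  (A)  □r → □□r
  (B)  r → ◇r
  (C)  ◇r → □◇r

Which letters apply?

R is reflexive: each world relates to itself.
R is not transitive: v R w and w R x but not v R x.
R is not euclidean: v R u and v R v but not u R v.
(A) □r → □□r is axiom 4; it is valid on a frame exactly when R is transitive. R is not transitive, so not valid.
(B) the dual of axiom T: valid iff R is reflexive. R is reflexive — valid.
(C) ◇r → □◇r is axiom 5, which corresponds to the euclidean property. R is not euclidean — not valid.

B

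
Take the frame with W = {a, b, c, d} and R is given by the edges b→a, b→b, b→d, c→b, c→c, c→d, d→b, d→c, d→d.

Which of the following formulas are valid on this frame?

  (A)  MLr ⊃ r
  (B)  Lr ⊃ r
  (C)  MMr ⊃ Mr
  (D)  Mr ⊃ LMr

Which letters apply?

R is not reflexive: not a R a.
R is not symmetric: b R a but not a R b.
R is not transitive: b R d and d R c but not b R c.
R is not euclidean: b R a and b R b but not a R b.
(A) MLr ⊃ r is the dual of axiom B; it is valid on a frame exactly when R is symmetric. R is not symmetric, so not valid.
(B) axiom T: valid iff R is reflexive. R is not reflexive — not valid.
(C) the dual of axiom 4: valid iff R is transitive. R is not transitive — not valid.
(D) Mr ⊃ LMr (axiom 5) characterises the euclidean frames. R is not euclidean — not valid.

none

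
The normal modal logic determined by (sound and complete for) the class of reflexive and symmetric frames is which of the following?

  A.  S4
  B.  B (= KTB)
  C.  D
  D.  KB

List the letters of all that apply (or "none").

(A) S4 is determined by the class of reflexive and transitive frames.
(B) B (= KTB) is determined by exactly this class.
(C) D is determined by the class of serial frames.
(D) KB is determined by the class of symmetric frames.

B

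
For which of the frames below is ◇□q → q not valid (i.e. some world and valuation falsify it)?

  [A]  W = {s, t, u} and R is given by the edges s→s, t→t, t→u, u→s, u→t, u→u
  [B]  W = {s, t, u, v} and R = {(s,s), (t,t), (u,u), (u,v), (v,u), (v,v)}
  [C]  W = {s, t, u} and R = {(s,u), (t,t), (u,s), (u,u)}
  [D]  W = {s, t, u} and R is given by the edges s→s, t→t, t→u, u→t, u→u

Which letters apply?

A

The schema ◇□q → q is the dual of axiom B; it is valid on a frame iff R is symmetric.
(A) R is not symmetric (u R s but not s R u), so the schema fails here.
(B) R is symmetric (every R-edge is matched by its reverse), so the schema is valid here.
(C) R is symmetric (every R-edge is matched by its reverse), so the schema is valid here.
(D) R is symmetric (every R-edge is matched by its reverse), so the schema is valid here.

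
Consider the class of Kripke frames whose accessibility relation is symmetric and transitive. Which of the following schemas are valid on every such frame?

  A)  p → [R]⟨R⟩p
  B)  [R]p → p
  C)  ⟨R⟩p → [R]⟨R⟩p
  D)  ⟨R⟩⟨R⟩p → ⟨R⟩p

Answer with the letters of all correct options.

A, C, D

A symmetric transitive relation is euclidean (uRv and uRw give vRu by symmetry, then vRw by transitivity).
(A) axiom B: valid iff R is symmetric. Every such R is symmetric — valid.
(B) [R]p → p is axiom T, which corresponds to reflexivity. Such an R need not be reflexive — not valid.
(C) axiom 5: valid iff R is euclidean. Every such R is euclidean — valid.
(D) ⟨R⟩⟨R⟩p → ⟨R⟩p is the dual of axiom 4; it is valid on a frame exactly when R is transitive. Every such R is transitive, so valid.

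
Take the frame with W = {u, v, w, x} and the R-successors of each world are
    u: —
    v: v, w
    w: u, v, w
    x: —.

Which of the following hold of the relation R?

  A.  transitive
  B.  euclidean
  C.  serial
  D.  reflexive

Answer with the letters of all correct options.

none

(A) not transitive: v R w and w R u but not v R u.
(B) not euclidean: w R u and w R v but not u R v.
(C) not serial: u has no R-successor.
(D) not reflexive: not u R u.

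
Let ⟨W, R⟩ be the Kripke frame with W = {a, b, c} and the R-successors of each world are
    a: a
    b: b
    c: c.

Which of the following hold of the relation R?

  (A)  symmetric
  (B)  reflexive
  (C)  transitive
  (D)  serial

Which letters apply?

(A) symmetric: every R-edge is matched by its reverse.
(B) reflexive: each world relates to itself.
(C) transitive: R is closed under composition.
(D) serial: every world has an R-successor.

A, B, C, D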